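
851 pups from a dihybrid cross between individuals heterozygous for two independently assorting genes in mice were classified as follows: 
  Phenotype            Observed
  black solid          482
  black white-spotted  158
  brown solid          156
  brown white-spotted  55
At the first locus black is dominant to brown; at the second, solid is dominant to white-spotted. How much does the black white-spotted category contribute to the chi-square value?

0.015

A dihybrid F₂ with independent assortment and complete dominance at both loci gives a 9:3:3:1 phenotypic ratio.
Expected counts for N = 851 under a 9:3:3:1 ratio (total parts = 16):
  black solid: 851 × 9/16 = 478.6875
  black white-spotted: 851 × 3/16 = 159.5625
  brown solid: 851 × 3/16 = 159.5625
  brown white-spotted: 851 × 1/16 = 53.1875
Contribution of black white-spotted: (158 − 159.5625)² / 159.5625 = 0.0153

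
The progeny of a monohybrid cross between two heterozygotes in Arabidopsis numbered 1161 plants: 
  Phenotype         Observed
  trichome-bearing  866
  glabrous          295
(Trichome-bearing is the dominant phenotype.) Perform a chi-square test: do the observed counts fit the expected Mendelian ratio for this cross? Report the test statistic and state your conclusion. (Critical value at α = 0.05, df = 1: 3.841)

For a monohybrid cross between heterozygotes with complete dominance, the expected phenotypic ratio is 3:1.
Expected counts for N = 1161 under a 3:1 ratio (total parts = 4):
  trichome-bearing: 1161 × 3/4 = 870.75
  glabrous: 1161 × 1/4 = 290.25
χ² = Σ (O − E)² / E
  trichome-bearing: (866 − 870.75)² / 870.75 = 0.0259
  glabrous: (295 − 290.25)² / 290.25 = 0.0777
χ² = 0.0259 + 0.0777 = 0.1036 ≈ 0.104
Degrees of freedom = 2 − 1 = 1; critical value at α = 0.05 is 3.841.
Since 0.104 < 3.841, we fail to reject the null hypothesis — the data are consistent with the 3:1 ratio.

0.104; consistent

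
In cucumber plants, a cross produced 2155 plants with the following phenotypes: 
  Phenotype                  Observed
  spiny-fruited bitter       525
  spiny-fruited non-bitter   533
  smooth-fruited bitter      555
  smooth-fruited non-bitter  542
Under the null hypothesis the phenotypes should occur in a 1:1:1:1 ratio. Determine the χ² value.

Total ratio parts = 4. Expected numbers out of 2155:
  spiny-fruited bitter: 2155 × 1/4 = 538.75
  spiny-fruited non-bitter: 2155 × 1/4 = 538.75
  smooth-fruited bitter: 2155 × 1/4 = 538.75
  smooth-fruited non-bitter: 2155 × 1/4 = 538.75
χ² = Σ (O − E)² / E
  spiny-fruited bitter: (525 − 538.75)² / 538.75 = 0.3509
  spiny-fruited non-bitter: (533 − 538.75)² / 538.75 = 0.0614
  smooth-fruited bitter: (555 − 538.75)² / 538.75 = 0.4901
  smooth-fruited non-bitter: (542 − 538.75)² / 538.75 = 0.0196
χ² = 0.3509 + 0.0614 + 0.4901 + 0.0196 = 0.922

0.922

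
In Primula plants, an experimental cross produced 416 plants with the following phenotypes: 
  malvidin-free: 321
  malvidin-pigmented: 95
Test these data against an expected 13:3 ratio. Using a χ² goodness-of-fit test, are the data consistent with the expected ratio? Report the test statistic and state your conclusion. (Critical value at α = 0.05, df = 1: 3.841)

4.560; not consistent

Total ratio parts = 16. Expected numbers out of 416:
  malvidin-free: 416 × 13/16 = 338
  malvidin-pigmented: 416 × 3/16 = 78
χ² = Σ (O − E)² / E
  malvidin-free: (321 − 338)² / 338 = 0.8550
  malvidin-pigmented: (95 − 78)² / 78 = 3.7051
χ² = 0.8550 + 3.7051 = 4.5601 ≈ 4.560
Degrees of freedom = 2 − 1 = 1; critical value at α = 0.05 is 3.841.
Since 4.560 > 3.841, we reject the null hypothesis — the data do not fit the 13:3 ratio.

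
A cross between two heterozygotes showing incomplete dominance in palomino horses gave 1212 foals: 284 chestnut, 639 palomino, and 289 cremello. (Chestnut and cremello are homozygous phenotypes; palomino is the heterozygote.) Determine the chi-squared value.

With incomplete dominance, a heterozygote × heterozygote cross gives a 1:2:1 phenotypic ratio.
Total ratio parts = 4. Expected numbers out of 1212:
  chestnut: 1212 × 1/4 = 303
  palomino: 1212 × 2/4 = 606
  cremello: 1212 × 1/4 = 303
χ² = Σ (O − E)² / E
  chestnut: (284 − 303)² / 303 = 1.1914
  palomino: (639 − 606)² / 606 = 1.7970
  cremello: (289 − 303)² / 303 = 0.6469
χ² = 1.1914 + 1.7970 + 0.6469 = 3.6353 ≈ 3.635

3.635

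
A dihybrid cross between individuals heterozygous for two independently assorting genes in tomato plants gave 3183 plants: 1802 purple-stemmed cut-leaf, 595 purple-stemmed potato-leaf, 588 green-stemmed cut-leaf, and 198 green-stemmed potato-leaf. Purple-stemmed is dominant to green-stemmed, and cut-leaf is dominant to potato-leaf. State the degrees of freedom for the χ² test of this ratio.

3

A dihybrid F₂ with independent assortment and complete dominance at both loci gives a 9:3:3:1 phenotypic ratio.
A goodness-of-fit test with 4 phenotype classes has df = 4 − 1 = 3.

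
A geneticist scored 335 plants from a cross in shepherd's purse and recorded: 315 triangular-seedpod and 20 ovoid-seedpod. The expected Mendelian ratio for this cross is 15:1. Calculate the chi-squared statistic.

0.045

The 15:1 ratio has 16 parts, so with N = 335 the expected counts are:
  triangular-seedpod: 335 × 15/16 = 314.0625
  ovoid-seedpod: 335 × 1/16 = 20.9375
χ² = Σ (O − E)² / E
  triangular-seedpod: (315 − 314.0625)² / 314.0625 = 0.0028
  ovoid-seedpod: (20 − 20.9375)² / 20.9375 = 0.0420
χ² = 0.0028 + 0.0420 = 0.0448 ≈ 0.045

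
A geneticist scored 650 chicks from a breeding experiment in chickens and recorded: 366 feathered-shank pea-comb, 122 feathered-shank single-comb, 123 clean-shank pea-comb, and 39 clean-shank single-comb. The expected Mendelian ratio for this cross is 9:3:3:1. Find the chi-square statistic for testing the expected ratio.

Expected counts for N = 650 under a 9:3:3:1 ratio (total parts = 16):
  feathered-shank pea-comb: 650 × 9/16 = 365.625
  feathered-shank single-comb: 650 × 3/16 = 121.875
  clean-shank pea-comb: 650 × 3/16 = 121.875
  clean-shank single-comb: 650 × 1/16 = 40.625
χ² = Σ (O − E)² / E
  feathered-shank pea-comb: (366 − 365.625)² / 365.625 = 0.0004
  feathered-shank single-comb: (122 − 121.875)² / 121.875 = 0.0001
  clean-shank pea-comb: (123 − 121.875)² / 121.875 = 0.0104
  clean-shank single-comb: (39 − 40.625)² / 40.625 = 0.0650
χ² = 0.0004 + 0.0001 + 0.0104 + 0.0650 = 0.0759 ≈ 0.076

0.076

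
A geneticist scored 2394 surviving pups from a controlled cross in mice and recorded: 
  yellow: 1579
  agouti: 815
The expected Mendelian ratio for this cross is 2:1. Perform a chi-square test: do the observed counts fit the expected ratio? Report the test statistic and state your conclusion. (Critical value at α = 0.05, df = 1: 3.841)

Under the 2:1 hypothesis (Σ ratio = 3, N = 2394):
  yellow: 2394 × 2/3 = 1596
  agouti: 2394 × 1/3 = 798
χ² = Σ (O − E)² / E
  yellow: (1579 − 1596)² / 1596 = 0.1811
  agouti: (815 − 798)² / 798 = 0.3622
χ² = 0.1811 + 0.3622 = 0.5433 ≈ 0.543
Degrees of freedom = 2 − 1 = 1; critical value at α = 0.05 is 3.841.
Since 0.543 < 3.841, we fail to reject the null hypothesis — the data are consistent with the 2:1 ratio.

0.543; consistent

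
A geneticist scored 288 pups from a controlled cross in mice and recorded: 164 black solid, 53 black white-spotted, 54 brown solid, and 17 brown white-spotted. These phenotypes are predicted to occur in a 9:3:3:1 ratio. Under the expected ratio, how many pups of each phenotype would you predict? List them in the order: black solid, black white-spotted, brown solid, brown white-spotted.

Total ratio parts = 16. Expected numbers out of 288:
  black solid: 288 × 9/16 = 162
  black white-spotted: 288 × 3/16 = 54
  brown solid: 288 × 3/16 = 54
  brown white-spotted: 288 × 1/16 = 18

162, 54, 54, 18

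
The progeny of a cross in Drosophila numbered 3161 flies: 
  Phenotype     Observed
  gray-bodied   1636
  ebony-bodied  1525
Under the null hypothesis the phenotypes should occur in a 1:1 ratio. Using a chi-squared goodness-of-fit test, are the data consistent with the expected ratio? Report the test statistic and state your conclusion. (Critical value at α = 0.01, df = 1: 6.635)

The 1:1 ratio has 2 parts, so with N = 3161 the expected counts are:
  gray-bodied: 3161 × 1/2 = 1580.5
  ebony-bodied: 3161 × 1/2 = 1580.5
χ² = Σ (O − E)² / E
  gray-bodied: (1636 − 1580.5)² / 1580.5 = 1.9489
  ebony-bodied: (1525 − 1580.5)² / 1580.5 = 1.9489
χ² = 1.9489 + 1.9489 = 3.8978 ≈ 3.898
Degrees of freedom = 2 − 1 = 1; critical value at α = 0.01 is 6.635.
Since 3.898 < 6.635, we fail to reject the null hypothesis — the data are consistent with the 1:1 ratio.

3.898; consistent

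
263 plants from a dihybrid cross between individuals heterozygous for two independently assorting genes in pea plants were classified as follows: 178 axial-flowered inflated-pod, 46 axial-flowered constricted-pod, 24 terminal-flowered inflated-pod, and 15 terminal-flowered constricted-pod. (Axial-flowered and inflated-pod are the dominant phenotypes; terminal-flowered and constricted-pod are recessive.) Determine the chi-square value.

A dihybrid F₂ with independent assortment and complete dominance at both loci gives a 9:3:3:1 phenotypic ratio.
Total ratio parts = 16. Expected numbers out of 263:
  axial-flowered inflated-pod: 263 × 9/16 = 147.9375
  axial-flowered constricted-pod: 263 × 3/16 = 49.3125
  terminal-flowered inflated-pod: 263 × 3/16 = 49.3125
  terminal-flowered constricted-pod: 263 × 1/16 = 16.4375
χ² = Σ (O − E)² / E
  axial-flowered inflated-pod: (178 − 147.9375)² / 147.9375 = 6.1090
  axial-flowered constricted-pod: (46 − 49.3125)² / 49.3125 = 0.2225
  terminal-flowered inflated-pod: (24 − 49.3125)² / 49.3125 = 12.9931
  terminal-flowered constricted-pod: (15 − 16.4375)² / 16.4375 = 0.1257
χ² = 6.1090 + 0.2225 + 12.9931 + 0.1257 = 19.4503 ≈ 19.450

19.450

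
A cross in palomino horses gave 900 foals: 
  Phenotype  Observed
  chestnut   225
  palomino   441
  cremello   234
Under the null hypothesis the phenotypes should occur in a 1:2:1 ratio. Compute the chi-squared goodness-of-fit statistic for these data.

Under the 1:2:1 hypothesis (Σ ratio = 4, N = 900):
  chestnut: 900 × 1/4 = 225
  palomino: 900 × 2/4 = 450
  cremello: 900 × 1/4 = 225
χ² = Σ (O − E)² / E
  chestnut: (225 − 225)² / 225 = 0.0000
  palomino: (441 − 450)² / 450 = 0.1800
  cremello: (234 − 225)² / 225 = 0.3600
χ² = 0.0000 + 0.1800 + 0.3600 = 0.540

0.540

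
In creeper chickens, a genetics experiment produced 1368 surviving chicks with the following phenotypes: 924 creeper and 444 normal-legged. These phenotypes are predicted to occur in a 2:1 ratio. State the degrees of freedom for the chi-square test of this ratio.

A goodness-of-fit test with 2 phenotype classes has df = 2 − 1 = 1.

1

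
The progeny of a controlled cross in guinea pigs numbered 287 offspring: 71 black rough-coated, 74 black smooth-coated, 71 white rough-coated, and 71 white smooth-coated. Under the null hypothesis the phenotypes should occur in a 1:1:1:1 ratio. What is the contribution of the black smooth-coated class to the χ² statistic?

0.071

The 1:1:1:1 ratio has 4 parts, so with N = 287 the expected counts are:
  black rough-coated: 287 × 1/4 = 71.75
  black smooth-coated: 287 × 1/4 = 71.75
  white rough-coated: 287 × 1/4 = 71.75
  white smooth-coated: 287 × 1/4 = 71.75
Contribution of black smooth-coated: (74 − 71.75)² / 71.75 = 0.0706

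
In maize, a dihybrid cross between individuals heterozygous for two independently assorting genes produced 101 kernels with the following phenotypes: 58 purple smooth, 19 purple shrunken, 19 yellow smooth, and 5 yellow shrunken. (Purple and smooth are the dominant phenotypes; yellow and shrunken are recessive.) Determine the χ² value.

A dihybrid F₂ with independent assortment and complete dominance at both loci gives a 9:3:3:1 phenotypic ratio.
The 9:3:3:1 ratio has 16 parts, so with N = 101 the expected counts are:
  purple smooth: 101 × 9/16 = 56.8125
  purple shrunken: 101 × 3/16 = 18.9375
  yellow smooth: 101 × 3/16 = 18.9375
  yellow shrunken: 101 × 1/16 = 6.3125
χ² = Σ (O − E)² / E
  purple smooth: (58 − 56.8125)² / 56.8125 = 0.0248
  purple shrunken: (19 − 18.9375)² / 18.9375 = 0.0002
  yellow smooth: (19 − 18.9375)² / 18.9375 = 0.0002
  yellow shrunken: (5 − 6.3125)² / 6.3125 = 0.2729
χ² = 0.0248 + 0.0002 + 0.0002 + 0.2729 = 0.2981 ≈ 0.298

0.298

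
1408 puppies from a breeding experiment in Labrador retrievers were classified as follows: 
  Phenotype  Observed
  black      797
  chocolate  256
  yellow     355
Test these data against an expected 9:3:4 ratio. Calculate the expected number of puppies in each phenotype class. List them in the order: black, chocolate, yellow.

792, 264, 352

Expected counts for N = 1408 under a 9:3:4 ratio (total parts = 16):
  black: 1408 × 9/16 = 792
  chocolate: 1408 × 3/16 = 264
  yellow: 1408 × 4/16 = 352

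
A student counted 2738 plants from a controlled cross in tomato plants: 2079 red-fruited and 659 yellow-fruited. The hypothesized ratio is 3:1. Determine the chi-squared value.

Expected counts for N = 2738 under a 3:1 ratio (total parts = 4):
  red-fruited: 2738 × 3/4 = 2053.5
  yellow-fruited: 2738 × 1/4 = 684.5
χ² = Σ (O − E)² / E
  red-fruited: (2079 − 2053.5)² / 2053.5 = 0.3167
  yellow-fruited: (659 − 684.5)² / 684.5 = 0.9500
χ² = 0.3167 + 0.9500 = 1.2667 ≈ 1.267

1.267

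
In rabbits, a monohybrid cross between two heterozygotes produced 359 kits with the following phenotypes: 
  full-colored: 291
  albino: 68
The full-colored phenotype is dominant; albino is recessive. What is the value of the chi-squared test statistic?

7.028

For a monohybrid cross between heterozygotes with complete dominance, the expected phenotypic ratio is 3:1.
Total ratio parts = 4. Expected numbers out of 359:
  full-colored: 359 × 3/4 = 269.25
  albino: 359 × 1/4 = 89.75
χ² = Σ (O − E)² / E
  full-colored: (291 − 269.25)² / 269.25 = 1.7570
  albino: (68 − 89.75)² / 89.75 = 5.2709
χ² = 1.7570 + 5.2709 = 7.0279 ≈ 7.028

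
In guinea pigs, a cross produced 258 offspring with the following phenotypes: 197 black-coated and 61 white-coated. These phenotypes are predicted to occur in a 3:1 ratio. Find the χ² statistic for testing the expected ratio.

Under the 3:1 hypothesis (Σ ratio = 4, N = 258):
  black-coated: 258 × 3/4 = 193.5
  white-coated: 258 × 1/4 = 64.5
χ² = Σ (O − E)² / E
  black-coated: (197 − 193.5)² / 193.5 = 0.0633
  white-coated: (61 − 64.5)² / 64.5 = 0.1899
χ² = 0.0633 + 0.1899 = 0.2532 ≈ 0.253

0.253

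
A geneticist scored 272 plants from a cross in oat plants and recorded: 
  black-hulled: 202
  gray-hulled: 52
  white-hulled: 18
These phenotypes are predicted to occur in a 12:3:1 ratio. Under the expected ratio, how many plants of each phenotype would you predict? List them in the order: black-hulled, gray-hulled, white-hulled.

204, 51, 17

Under the 12:3:1 hypothesis (Σ ratio = 16, N = 272):
  black-hulled: 272 × 12/16 = 204
  gray-hulled: 272 × 3/16 = 51
  white-hulled: 272 × 1/16 = 17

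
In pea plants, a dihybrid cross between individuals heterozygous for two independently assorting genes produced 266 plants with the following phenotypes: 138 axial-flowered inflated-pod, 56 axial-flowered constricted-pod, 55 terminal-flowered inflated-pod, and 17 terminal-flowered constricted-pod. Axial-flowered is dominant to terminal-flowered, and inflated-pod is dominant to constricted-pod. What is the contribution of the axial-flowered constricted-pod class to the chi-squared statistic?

0.752

A dihybrid F₂ with independent assortment and complete dominance at both loci gives a 9:3:3:1 phenotypic ratio.
The 9:3:3:1 ratio has 16 parts, so with N = 266 the expected counts are:
  axial-flowered inflated-pod: 266 × 9/16 = 149.625
  axial-flowered constricted-pod: 266 × 3/16 = 49.875
  terminal-flowered inflated-pod: 266 × 3/16 = 49.875
  terminal-flowered constricted-pod: 266 × 1/16 = 16.625
Contribution of axial-flowered constricted-pod: (56 − 49.875)² / 49.875 = 0.7522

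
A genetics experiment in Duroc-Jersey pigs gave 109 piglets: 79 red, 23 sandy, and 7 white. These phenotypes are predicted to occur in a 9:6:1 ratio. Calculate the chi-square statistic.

12.925

Total ratio parts = 16. Expected numbers out of 109:
  red: 109 × 9/16 = 61.3125
  sandy: 109 × 6/16 = 40.875
  white: 109 × 1/16 = 6.8125
χ² = Σ (O − E)² / E
  red: (79 − 61.3125)² / 61.3125 = 5.1025
  sandy: (23 − 40.875)² / 40.875 = 7.8169
  white: (7 − 6.8125)² / 6.8125 = 0.0052
χ² = 5.1025 + 7.8169 + 0.0052 = 12.9246 ≈ 12.925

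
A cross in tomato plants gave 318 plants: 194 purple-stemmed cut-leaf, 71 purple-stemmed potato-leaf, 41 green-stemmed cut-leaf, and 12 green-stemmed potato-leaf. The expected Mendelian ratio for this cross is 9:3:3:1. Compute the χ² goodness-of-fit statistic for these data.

The 9:3:3:1 ratio has 16 parts, so with N = 318 the expected counts are:
  purple-stemmed cut-leaf: 318 × 9/16 = 178.875
  purple-stemmed potato-leaf: 318 × 3/16 = 59.625
  green-stemmed cut-leaf: 318 × 3/16 = 59.625
  green-stemmed potato-leaf: 318 × 1/16 = 19.875
χ² = Σ (O − E)² / E
  purple-stemmed cut-leaf: (194 − 178.875)² / 178.875 = 1.2789
  purple-stemmed potato-leaf: (71 − 59.625)² / 59.625 = 2.1701
  green-stemmed cut-leaf: (41 − 59.625)² / 59.625 = 5.8179
  green-stemmed potato-leaf: (12 − 19.875)² / 19.875 = 3.1203
χ² = 1.2789 + 2.1701 + 5.8179 + 3.1203 = 12.3872 ≈ 12.387

12.387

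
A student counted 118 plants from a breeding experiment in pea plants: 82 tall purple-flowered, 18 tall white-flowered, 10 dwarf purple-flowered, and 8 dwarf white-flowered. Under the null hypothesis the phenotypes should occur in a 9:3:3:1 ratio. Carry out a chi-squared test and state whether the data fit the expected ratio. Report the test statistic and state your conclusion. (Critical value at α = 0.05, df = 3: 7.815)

11.145; not consistent

The 9:3:3:1 ratio has 16 parts, so with N = 118 the expected counts are:
  tall purple-flowered: 118 × 9/16 = 66.375
  tall white-flowered: 118 × 3/16 = 22.125
  dwarf purple-flowered: 118 × 3/16 = 22.125
  dwarf white-flowered: 118 × 1/16 = 7.375
χ² = Σ (O − E)² / E
  tall purple-flowered: (82 − 66.375)² / 66.375 = 3.6782
  tall white-flowered: (18 − 22.125)² / 22.125 = 0.7691
  dwarf purple-flowered: (10 − 22.125)² / 22.125 = 6.6448
  dwarf white-flowered: (8 − 7.375)² / 7.375 = 0.0530
χ² = 3.6782 + 0.7691 + 6.6448 + 0.0530 = 11.1451 ≈ 11.145
Degrees of freedom = 4 − 1 = 3; critical value at α = 0.05 is 7.815.
Since 11.145 > 7.815, we reject the null hypothesis — the data do not fit the 9:3:3:1 ratio.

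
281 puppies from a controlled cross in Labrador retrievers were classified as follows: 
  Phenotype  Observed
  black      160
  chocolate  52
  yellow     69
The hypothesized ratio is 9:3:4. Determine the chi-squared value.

Under the 9:3:4 hypothesis (Σ ratio = 16, N = 281):
  black: 281 × 9/16 = 158.0625
  chocolate: 281 × 3/16 = 52.6875
  yellow: 281 × 4/16 = 70.25
χ² = Σ (O − E)² / E
  black: (160 − 158.0625)² / 158.0625 = 0.0237
  chocolate: (52 − 52.6875)² / 52.6875 = 0.0090
  yellow: (69 − 70.25)² / 70.25 = 0.0222
χ² = 0.0237 + 0.0090 + 0.0222 = 0.0549 ≈ 0.055

0.055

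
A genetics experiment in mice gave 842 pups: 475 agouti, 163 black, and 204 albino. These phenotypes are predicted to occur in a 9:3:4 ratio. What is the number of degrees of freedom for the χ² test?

A goodness-of-fit test with 3 phenotype classes has df = 3 − 1 = 2.

2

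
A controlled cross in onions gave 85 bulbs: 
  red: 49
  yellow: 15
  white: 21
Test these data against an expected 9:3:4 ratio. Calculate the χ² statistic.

Total ratio parts = 16. Expected numbers out of 85:
  red: 85 × 9/16 = 47.8125
  yellow: 85 × 3/16 = 15.9375
  white: 85 × 4/16 = 21.25
χ² = Σ (O − E)² / E
  red: (49 − 47.8125)² / 47.8125 = 0.0295
  yellow: (15 − 15.9375)² / 15.9375 = 0.0551
  white: (21 − 21.25)² / 21.25 = 0.0029
χ² = 0.0295 + 0.0551 + 0.0029 = 0.0875 ≈ 0.088

0.088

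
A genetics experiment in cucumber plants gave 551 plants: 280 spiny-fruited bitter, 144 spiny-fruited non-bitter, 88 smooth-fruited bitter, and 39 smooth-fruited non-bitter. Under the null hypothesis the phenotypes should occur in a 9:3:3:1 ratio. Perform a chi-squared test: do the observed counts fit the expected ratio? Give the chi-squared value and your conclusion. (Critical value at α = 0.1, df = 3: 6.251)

The 9:3:3:1 ratio has 16 parts, so with N = 551 the expected counts are:
  spiny-fruited bitter: 551 × 9/16 = 309.9375
  spiny-fruited non-bitter: 551 × 3/16 = 103.3125
  smooth-fruited bitter: 551 × 3/16 = 103.3125
  smooth-fruited non-bitter: 551 × 1/16 = 34.4375
χ² = Σ (O − E)² / E
  spiny-fruited bitter: (280 − 309.9375)² / 309.9375 = 2.8917
  spiny-fruited non-bitter: (144 − 103.3125)² / 103.3125 = 16.0239
  smooth-fruited bitter: (88 − 103.3125)² / 103.3125 = 2.2695
  smooth-fruited non-bitter: (39 − 34.4375)² / 34.4375 = 0.6045
χ² = 2.8917 + 16.0239 + 2.2695 + 0.6045 = 21.7896 ≈ 21.790
Degrees of freedom = 4 − 1 = 3; critical value at α = 0.1 is 6.251.
Since 21.790 > 6.251, we reject the null hypothesis — the data do not fit the 9:3:3:1 ratio.

21.790; not consistent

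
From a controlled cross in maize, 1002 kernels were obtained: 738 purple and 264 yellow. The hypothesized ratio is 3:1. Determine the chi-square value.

Expected counts for N = 1002 under a 3:1 ratio (total parts = 4):
  purple: 1002 × 3/4 = 751.5
  yellow: 1002 × 1/4 = 250.5
χ² = Σ (O − E)² / E
  purple: (738 − 751.5)² / 751.5 = 0.2425
  yellow: (264 − 250.5)² / 250.5 = 0.7275
χ² = 0.2425 + 0.7275 = 0.970

0.970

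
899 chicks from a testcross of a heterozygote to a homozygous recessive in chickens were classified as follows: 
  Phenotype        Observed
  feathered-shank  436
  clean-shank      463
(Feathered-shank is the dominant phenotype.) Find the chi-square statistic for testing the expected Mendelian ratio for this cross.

0.811

A testcross of a heterozygote (Aa × aa) gives a 1:1 phenotypic ratio.
Expected counts for N = 899 under a 1:1 ratio (total parts = 2):
  feathered-shank: 899 × 1/2 = 449.5
  clean-shank: 899 × 1/2 = 449.5
χ² = Σ (O − E)² / E
  feathered-shank: (436 − 449.5)² / 449.5 = 0.4055
  clean-shank: (463 − 449.5)² / 449.5 = 0.4055
χ² = 0.4055 + 0.4055 = 0.811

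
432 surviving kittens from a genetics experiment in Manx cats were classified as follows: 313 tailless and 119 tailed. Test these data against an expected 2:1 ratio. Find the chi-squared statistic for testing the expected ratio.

The 2:1 ratio has 3 parts, so with N = 432 the expected counts are:
  tailless: 432 × 2/3 = 288
  tailed: 432 × 1/3 = 144
χ² = Σ (O − E)² / E
  tailless: (313 − 288)² / 288 = 2.1701
  tailed: (119 − 144)² / 144 = 4.3403
χ² = 2.1701 + 4.3403 = 6.5104 ≈ 6.510

6.510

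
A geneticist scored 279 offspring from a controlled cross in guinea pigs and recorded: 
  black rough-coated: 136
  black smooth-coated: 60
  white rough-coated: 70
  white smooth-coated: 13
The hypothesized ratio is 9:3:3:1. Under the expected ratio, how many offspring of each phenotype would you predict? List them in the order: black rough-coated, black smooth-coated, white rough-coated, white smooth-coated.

156.9375, 52.3125, 52.3125, 17.4375

The 9:3:3:1 ratio has 16 parts, so with N = 279 the expected counts are:
  black rough-coated: 279 × 9/16 = 156.9375
  black smooth-coated: 279 × 3/16 = 52.3125
  white rough-coated: 279 × 3/16 = 52.3125
  white smooth-coated: 279 × 1/16 = 17.4375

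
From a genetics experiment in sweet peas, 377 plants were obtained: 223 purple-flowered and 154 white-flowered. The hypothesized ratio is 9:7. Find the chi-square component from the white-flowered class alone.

0.725

Expected counts for N = 377 under a 9:7 ratio (total parts = 16):
  purple-flowered: 377 × 9/16 = 212.0625
  white-flowered: 377 × 7/16 = 164.9375
Contribution of white-flowered: (154 − 164.9375)² / 164.9375 = 0.7253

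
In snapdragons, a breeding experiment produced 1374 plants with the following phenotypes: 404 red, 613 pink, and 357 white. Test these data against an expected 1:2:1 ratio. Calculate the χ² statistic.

Total ratio parts = 4. Expected numbers out of 1374:
  red: 1374 × 1/4 = 343.5
  pink: 1374 × 2/4 = 687
  white: 1374 × 1/4 = 343.5
χ² = Σ (O − E)² / E
  red: (404 − 343.5)² / 343.5 = 10.6557
  pink: (613 − 687)² / 687 = 7.9709
  white: (357 − 343.5)² / 343.5 = 0.5306
χ² = 10.6557 + 7.9709 + 0.5306 = 19.1572 ≈ 19.157

19.157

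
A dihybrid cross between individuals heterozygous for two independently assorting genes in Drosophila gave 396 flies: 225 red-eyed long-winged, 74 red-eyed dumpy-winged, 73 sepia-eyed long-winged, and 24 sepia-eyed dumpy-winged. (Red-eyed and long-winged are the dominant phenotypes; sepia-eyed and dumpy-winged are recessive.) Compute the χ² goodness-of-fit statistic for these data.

0.067

A dihybrid F₂ with independent assortment and complete dominance at both loci gives a 9:3:3:1 phenotypic ratio.
Under the 9:3:3:1 hypothesis (Σ ratio = 16, N = 396):
  red-eyed long-winged: 396 × 9/16 = 222.75
  red-eyed dumpy-winged: 396 × 3/16 = 74.25
  sepia-eyed long-winged: 396 × 3/16 = 74.25
  sepia-eyed dumpy-winged: 396 × 1/16 = 24.75
χ² = Σ (O − E)² / E
  red-eyed long-winged: (225 − 222.75)² / 222.75 = 0.0227
  red-eyed dumpy-winged: (74 − 74.25)² / 74.25 = 0.0008
  sepia-eyed long-winged: (73 − 74.25)² / 74.25 = 0.0210
  sepia-eyed dumpy-winged: (24 − 24.75)² / 24.75 = 0.0227
χ² = 0.0227 + 0.0008 + 0.0210 + 0.0227 = 0.0672 ≈ 0.067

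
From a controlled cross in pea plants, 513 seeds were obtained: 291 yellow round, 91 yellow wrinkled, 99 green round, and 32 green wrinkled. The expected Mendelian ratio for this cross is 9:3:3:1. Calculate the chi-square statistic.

Total ratio parts = 16. Expected numbers out of 513:
  yellow round: 513 × 9/16 = 288.5625
  yellow wrinkled: 513 × 3/16 = 96.1875
  green round: 513 × 3/16 = 96.1875
  green wrinkled: 513 × 1/16 = 32.0625
χ² = Σ (O − E)² / E
  yellow round: (291 − 288.5625)² / 288.5625 = 0.0206
  yellow wrinkled: (91 − 96.1875)² / 96.1875 = 0.2798
  green round: (99 − 96.1875)² / 96.1875 = 0.0822
  green wrinkled: (32 − 32.0625)² / 32.0625 = 0.0001
χ² = 0.0206 + 0.2798 + 0.0822 + 0.0001 = 0.3827 ≈ 0.383

0.383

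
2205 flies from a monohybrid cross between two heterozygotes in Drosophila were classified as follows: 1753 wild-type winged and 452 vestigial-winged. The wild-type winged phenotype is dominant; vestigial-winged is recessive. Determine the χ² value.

23.826

For a monohybrid cross between heterozygotes with complete dominance, the expected phenotypic ratio is 3:1.
Under the 3:1 hypothesis (Σ ratio = 4, N = 2205):
  wild-type winged: 2205 × 3/4 = 1653.75
  vestigial-winged: 2205 × 1/4 = 551.25
χ² = Σ (O − E)² / E
  wild-type winged: (1753 − 1653.75)² / 1653.75 = 5.9565
  vestigial-winged: (452 − 551.25)² / 551.25 = 17.8695
χ² = 5.9565 + 17.8695 = 23.826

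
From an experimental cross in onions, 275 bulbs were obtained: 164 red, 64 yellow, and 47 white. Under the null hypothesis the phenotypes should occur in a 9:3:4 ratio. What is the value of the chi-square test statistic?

Total ratio parts = 16. Expected numbers out of 275:
  red: 275 × 9/16 = 154.6875
  yellow: 275 × 3/16 = 51.5625
  white: 275 × 4/16 = 68.75
χ² = Σ (O − E)² / E
  red: (164 − 154.6875)² / 154.6875 = 0.5606
  yellow: (64 − 51.5625)² / 51.5625 = 3.0001
  white: (47 − 68.75)² / 68.75 = 6.8809
χ² = 0.5606 + 3.0001 + 6.8809 = 10.4416 ≈ 10.442

10.442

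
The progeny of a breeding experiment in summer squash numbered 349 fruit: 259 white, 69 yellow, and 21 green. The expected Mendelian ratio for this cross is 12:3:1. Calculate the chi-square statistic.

0.253

Expected counts for N = 349 under a 12:3:1 ratio (total parts = 16):
  white: 349 × 12/16 = 261.75
  yellow: 349 × 3/16 = 65.4375
  green: 349 × 1/16 = 21.8125
χ² = Σ (O − E)² / E
  white: (259 − 261.75)² / 261.75 = 0.0289
  yellow: (69 − 65.4375)² / 65.4375 = 0.1939
  green: (21 − 21.8125)² / 21.8125 = 0.0303
χ² = 0.0289 + 0.1939 + 0.0303 = 0.2531 ≈ 0.253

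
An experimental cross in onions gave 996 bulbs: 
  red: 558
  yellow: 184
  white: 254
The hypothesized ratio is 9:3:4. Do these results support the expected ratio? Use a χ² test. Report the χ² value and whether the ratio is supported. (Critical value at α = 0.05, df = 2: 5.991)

0.150; consistent

Expected counts for N = 996 under a 9:3:4 ratio (total parts = 16):
  red: 996 × 9/16 = 560.25
  yellow: 996 × 3/16 = 186.75
  white: 996 × 4/16 = 249
χ² = Σ (O − E)² / E
  red: (558 − 560.25)² / 560.25 = 0.0090
  yellow: (184 − 186.75)² / 186.75 = 0.0405
  white: (254 − 249)² / 249 = 0.1004
χ² = 0.0090 + 0.0405 + 0.1004 = 0.1499 ≈ 0.150
Degrees of freedom = 3 − 1 = 2; critical value at α = 0.05 is 5.991.
Since 0.150 < 5.991, we fail to reject the null hypothesis — the data are consistent with the 9:3:4 ratio.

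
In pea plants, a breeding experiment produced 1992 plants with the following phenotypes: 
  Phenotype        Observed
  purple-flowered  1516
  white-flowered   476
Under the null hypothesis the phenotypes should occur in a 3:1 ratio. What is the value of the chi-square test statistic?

The 3:1 ratio has 4 parts, so with N = 1992 the expected counts are:
  purple-flowered: 1992 × 3/4 = 1494
  white-flowered: 1992 × 1/4 = 498
χ² = Σ (O − E)² / E
  purple-flowered: (1516 − 1494)² / 1494 = 0.3240
  white-flowered: (476 − 498)² / 498 = 0.9719
χ² = 0.3240 + 0.9719 = 1.2959 ≈ 1.296

1.296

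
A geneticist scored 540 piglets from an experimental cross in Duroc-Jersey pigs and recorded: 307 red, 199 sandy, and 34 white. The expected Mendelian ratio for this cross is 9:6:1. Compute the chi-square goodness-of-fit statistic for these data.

Total ratio parts = 16. Expected numbers out of 540:
  red: 540 × 9/16 = 303.75
  sandy: 540 × 6/16 = 202.5
  white: 540 × 1/16 = 33.75
χ² = Σ (O − E)² / E
  red: (307 − 303.75)² / 303.75 = 0.0348
  sandy: (199 − 202.5)² / 202.5 = 0.0605
  white: (34 − 33.75)² / 33.75 = 0.0019
χ² = 0.0348 + 0.0605 + 0.0019 = 0.0972 ≈ 0.097

0.097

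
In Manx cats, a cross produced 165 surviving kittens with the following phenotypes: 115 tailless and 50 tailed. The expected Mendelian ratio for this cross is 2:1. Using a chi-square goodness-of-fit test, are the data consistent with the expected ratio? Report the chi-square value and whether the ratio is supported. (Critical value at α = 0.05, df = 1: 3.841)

0.682; consistent

The 2:1 ratio has 3 parts, so with N = 165 the expected counts are:
  tailless: 165 × 2/3 = 110
  tailed: 165 × 1/3 = 55
χ² = Σ (O − E)² / E
  tailless: (115 − 110)² / 110 = 0.2273
  tailed: (50 − 55)² / 55 = 0.4545
χ² = 0.2273 + 0.4545 = 0.6818 ≈ 0.682
Degrees of freedom = 2 − 1 = 1; critical value at α = 0.05 is 3.841.
Since 0.682 < 3.841, we fail to reject the null hypothesis — the data are consistent with the 2:1 ratio.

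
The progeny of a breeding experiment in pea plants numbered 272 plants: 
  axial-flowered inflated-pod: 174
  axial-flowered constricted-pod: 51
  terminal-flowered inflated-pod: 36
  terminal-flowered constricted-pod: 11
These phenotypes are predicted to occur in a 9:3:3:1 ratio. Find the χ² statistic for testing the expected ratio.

9.412

Under the 9:3:3:1 hypothesis (Σ ratio = 16, N = 272):
  axial-flowered inflated-pod: 272 × 9/16 = 153
  axial-flowered constricted-pod: 272 × 3/16 = 51
  terminal-flowered inflated-pod: 272 × 3/16 = 51
  terminal-flowered constricted-pod: 272 × 1/16 = 17
χ² = Σ (O − E)² / E
  axial-flowered inflated-pod: (174 − 153)² / 153 = 2.8824
  axial-flowered constricted-pod: (51 − 51)² / 51 = 0.0000
  terminal-flowered inflated-pod: (36 − 51)² / 51 = 4.4118
  terminal-flowered constricted-pod: (11 − 17)² / 17 = 2.1176
χ² = 2.8824 + 0.0000 + 4.4118 + 2.1176 = 9.4118 ≈ 9.412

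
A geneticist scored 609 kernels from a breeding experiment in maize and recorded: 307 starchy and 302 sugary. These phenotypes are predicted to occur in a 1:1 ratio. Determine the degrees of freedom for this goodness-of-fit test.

1

A goodness-of-fit test with 2 phenotype classes has df = 2 − 1 = 1.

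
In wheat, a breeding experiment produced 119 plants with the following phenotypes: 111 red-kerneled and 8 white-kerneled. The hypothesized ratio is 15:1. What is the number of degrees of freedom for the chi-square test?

A goodness-of-fit test with 2 phenotype classes has df = 2 − 1 = 1.

1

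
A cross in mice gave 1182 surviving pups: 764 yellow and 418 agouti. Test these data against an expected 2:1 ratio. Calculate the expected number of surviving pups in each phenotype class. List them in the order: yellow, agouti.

Expected counts for N = 1182 under a 2:1 ratio (total parts = 3):
  yellow: 1182 × 2/3 = 788
  agouti: 1182 × 1/3 = 394

788, 394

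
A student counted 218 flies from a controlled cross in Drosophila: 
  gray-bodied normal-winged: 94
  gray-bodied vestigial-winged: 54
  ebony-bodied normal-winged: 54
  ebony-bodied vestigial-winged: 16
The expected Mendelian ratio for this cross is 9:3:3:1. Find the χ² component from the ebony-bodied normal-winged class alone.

4.214

Expected counts for N = 218 under a 9:3:3:1 ratio (total parts = 16):
  gray-bodied normal-winged: 218 × 9/16 = 122.625
  gray-bodied vestigial-winged: 218 × 3/16 = 40.875
  ebony-bodied normal-winged: 218 × 3/16 = 40.875
  ebony-bodied vestigial-winged: 218 × 1/16 = 13.625
Contribution of ebony-bodied normal-winged: (54 − 40.875)² / 40.875 = 4.2144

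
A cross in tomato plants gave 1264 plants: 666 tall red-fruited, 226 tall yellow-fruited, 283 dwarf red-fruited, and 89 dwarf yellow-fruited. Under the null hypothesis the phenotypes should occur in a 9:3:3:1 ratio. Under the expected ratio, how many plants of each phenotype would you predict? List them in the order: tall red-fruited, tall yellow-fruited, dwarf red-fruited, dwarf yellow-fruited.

711, 237, 237, 79

The 9:3:3:1 ratio has 16 parts, so with N = 1264 the expected counts are:
  tall red-fruited: 1264 × 9/16 = 711
  tall yellow-fruited: 1264 × 3/16 = 237
  dwarf red-fruited: 1264 × 3/16 = 237
  dwarf yellow-fruited: 1264 × 1/16 = 79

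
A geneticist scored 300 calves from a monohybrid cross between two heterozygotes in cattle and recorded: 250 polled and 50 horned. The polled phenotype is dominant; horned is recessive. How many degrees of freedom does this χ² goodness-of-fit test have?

1

For a monohybrid cross between heterozygotes with complete dominance, the expected phenotypic ratio is 3:1.
A goodness-of-fit test with 2 phenotype classes has df = 2 − 1 = 1.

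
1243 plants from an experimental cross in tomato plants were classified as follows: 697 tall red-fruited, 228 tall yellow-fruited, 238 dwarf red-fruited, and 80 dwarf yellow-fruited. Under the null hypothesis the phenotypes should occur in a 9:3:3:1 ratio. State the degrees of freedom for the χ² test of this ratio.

3

A goodness-of-fit test with 4 phenotype classes has df = 4 − 1 = 3.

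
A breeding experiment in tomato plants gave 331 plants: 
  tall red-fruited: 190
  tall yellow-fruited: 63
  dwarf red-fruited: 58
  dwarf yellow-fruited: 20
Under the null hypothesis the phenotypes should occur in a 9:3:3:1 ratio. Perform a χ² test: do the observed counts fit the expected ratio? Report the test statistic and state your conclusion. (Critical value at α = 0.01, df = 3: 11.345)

0.381; consistent

Under the 9:3:3:1 hypothesis (Σ ratio = 16, N = 331):
  tall red-fruited: 331 × 9/16 = 186.1875
  tall yellow-fruited: 331 × 3/16 = 62.0625
  dwarf red-fruited: 331 × 3/16 = 62.0625
  dwarf yellow-fruited: 331 × 1/16 = 20.6875
χ² = Σ (O − E)² / E
  tall red-fruited: (190 − 186.1875)² / 186.1875 = 0.0781
  tall yellow-fruited: (63 − 62.0625)² / 62.0625 = 0.0142
  dwarf red-fruited: (58 − 62.0625)² / 62.0625 = 0.2659
  dwarf yellow-fruited: (20 − 20.6875)² / 20.6875 = 0.0228
χ² = 0.0781 + 0.0142 + 0.2659 + 0.0228 = 0.381
Degrees of freedom = 4 − 1 = 3; critical value at α = 0.01 is 11.345.
Since 0.381 < 11.345, we fail to reject the null hypothesis — the data are consistent with the 9:3:3:1 ratio.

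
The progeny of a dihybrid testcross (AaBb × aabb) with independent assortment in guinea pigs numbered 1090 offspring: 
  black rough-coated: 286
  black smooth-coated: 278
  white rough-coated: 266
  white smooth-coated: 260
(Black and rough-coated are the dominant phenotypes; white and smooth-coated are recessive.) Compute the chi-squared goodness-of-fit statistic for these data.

1.508

A dihybrid testcross with independent assortment gives a 1:1:1:1 ratio.
The 1:1:1:1 ratio has 4 parts, so with N = 1090 the expected counts are:
  black rough-coated: 1090 × 1/4 = 272.5
  black smooth-coated: 1090 × 1/4 = 272.5
  white rough-coated: 1090 × 1/4 = 272.5
  white smooth-coated: 1090 × 1/4 = 272.5
χ² = Σ (O − E)² / E
  black rough-coated: (286 − 272.5)² / 272.5 = 0.6688
  black smooth-coated: (278 − 272.5)² / 272.5 = 0.1110
  white rough-coated: (266 − 272.5)² / 272.5 = 0.1550
  white smooth-coated: (260 − 272.5)² / 272.5 = 0.5734
χ² = 0.6688 + 0.1110 + 0.1550 + 0.5734 = 1.5082 ≈ 1.508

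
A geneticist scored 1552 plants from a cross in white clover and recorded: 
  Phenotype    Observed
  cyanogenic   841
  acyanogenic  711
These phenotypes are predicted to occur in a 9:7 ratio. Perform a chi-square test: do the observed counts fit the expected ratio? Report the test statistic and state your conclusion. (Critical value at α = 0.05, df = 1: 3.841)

Under the 9:7 hypothesis (Σ ratio = 16, N = 1552):
  cyanogenic: 1552 × 9/16 = 873
  acyanogenic: 1552 × 7/16 = 679
χ² = Σ (O − E)² / E
  cyanogenic: (841 − 873)² / 873 = 1.1730
  acyanogenic: (711 − 679)² / 679 = 1.5081
χ² = 1.1730 + 1.5081 = 2.6811 ≈ 2.681
Degrees of freedom = 2 − 1 = 1; critical value at α = 0.05 is 3.841.
Since 2.681 < 3.841, we fail to reject the null hypothesis — the data are consistent with the 9:7 ratio.

2.681; consistent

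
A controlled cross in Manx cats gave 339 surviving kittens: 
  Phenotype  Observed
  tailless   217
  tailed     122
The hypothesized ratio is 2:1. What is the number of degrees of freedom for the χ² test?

1

A goodness-of-fit test with 2 phenotype classes has df = 2 − 1 = 1.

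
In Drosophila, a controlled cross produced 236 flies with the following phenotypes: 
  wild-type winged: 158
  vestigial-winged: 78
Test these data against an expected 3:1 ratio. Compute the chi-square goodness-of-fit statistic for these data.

Under the 3:1 hypothesis (Σ ratio = 4, N = 236):
  wild-type winged: 236 × 3/4 = 177
  vestigial-winged: 236 × 1/4 = 59
χ² = Σ (O − E)² / E
  wild-type winged: (158 − 177)² / 177 = 2.0395
  vestigial-winged: (78 − 59)² / 59 = 6.1186
χ² = 2.0395 + 6.1186 = 8.1581 ≈ 8.158

8.158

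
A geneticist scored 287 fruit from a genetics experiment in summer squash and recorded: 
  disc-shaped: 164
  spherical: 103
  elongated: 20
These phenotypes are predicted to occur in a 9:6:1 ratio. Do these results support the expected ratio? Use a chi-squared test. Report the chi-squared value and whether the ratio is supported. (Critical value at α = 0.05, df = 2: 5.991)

Under the 9:6:1 hypothesis (Σ ratio = 16, N = 287):
  disc-shaped: 287 × 9/16 = 161.4375
  spherical: 287 × 6/16 = 107.625
  elongated: 287 × 1/16 = 17.9375
χ² = Σ (O − E)² / E
  disc-shaped: (164 − 161.4375)² / 161.4375 = 0.0407
  spherical: (103 − 107.625)² / 107.625 = 0.1988
  elongated: (20 − 17.9375)² / 17.9375 = 0.2372
χ² = 0.0407 + 0.1988 + 0.2372 = 0.4767 ≈ 0.477
Degrees of freedom = 3 − 1 = 2; critical value at α = 0.05 is 5.991.
Since 0.477 < 5.991, we fail to reject the null hypothesis — the data are consistent with the 9:6:1 ratio.

0.477; consistent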